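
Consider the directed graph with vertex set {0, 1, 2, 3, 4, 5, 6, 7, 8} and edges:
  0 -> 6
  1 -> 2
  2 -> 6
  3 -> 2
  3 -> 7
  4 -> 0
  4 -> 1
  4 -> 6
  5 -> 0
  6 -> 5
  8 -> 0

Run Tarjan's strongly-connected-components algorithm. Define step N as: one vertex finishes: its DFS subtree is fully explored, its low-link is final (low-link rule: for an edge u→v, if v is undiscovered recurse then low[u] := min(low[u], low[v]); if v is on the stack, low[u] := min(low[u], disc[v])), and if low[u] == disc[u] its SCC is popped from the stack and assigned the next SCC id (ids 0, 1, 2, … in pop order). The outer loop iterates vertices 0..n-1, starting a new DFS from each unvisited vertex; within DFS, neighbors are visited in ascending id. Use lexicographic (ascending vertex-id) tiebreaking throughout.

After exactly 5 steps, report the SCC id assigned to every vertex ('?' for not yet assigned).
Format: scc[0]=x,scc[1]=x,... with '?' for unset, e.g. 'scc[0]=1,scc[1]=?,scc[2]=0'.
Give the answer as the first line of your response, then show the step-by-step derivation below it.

scc[0]=0,scc[1]=2,scc[2]=1,scc[3]=?,scc[4]=?,scc[5]=0,scc[6]=0,scc[7]=?,scc[8]=?

step 1: low=(low[0]=0,low[1]=?,low[2]=?,low[3]=?,low[4]=?,low[5]=0,low[6]=1,low[7]=?,low[8]=?); scc=(scc[0]=?,scc[1]=?,scc[2]=?,scc[3]=?,scc[4]=?,scc[5]=?,scc[6]=?,scc[7]=?,scc[8]=?)
step 2: low=(low[0]=0,low[1]=?,low[2]=?,low[3]=?,low[4]=?,low[5]=0,low[6]=0,low[7]=?,low[8]=?); scc=(scc[0]=?,scc[1]=?,scc[2]=?,scc[3]=?,scc[4]=?,scc[5]=?,scc[6]=?,scc[7]=?,scc[8]=?)
step 3: low=(low[0]=0,low[1]=?,low[2]=?,low[3]=?,low[4]=?,low[5]=0,low[6]=0,low[7]=?,low[8]=?); scc=(scc[0]=0,scc[1]=?,scc[2]=?,scc[3]=?,scc[4]=?,scc[5]=0,scc[6]=0,scc[7]=?,scc[8]=?)
step 4: low=(low[0]=0,low[1]=3,low[2]=4,low[3]=?,low[4]=?,low[5]=0,low[6]=0,low[7]=?,low[8]=?); scc=(scc[0]=0,scc[1]=?,scc[2]=1,scc[3]=?,scc[4]=?,scc[5]=0,scc[6]=0,scc[7]=?,scc[8]=?)
step 5: low=(low[0]=0,low[1]=3,low[2]=4,low[3]=?,low[4]=?,low[5]=0,low[6]=0,low[7]=?,low[8]=?); scc=(scc[0]=0,scc[1]=2,scc[2]=1,scc[3]=?,scc[4]=?,scc[5]=0,scc[6]=0,scc[7]=?,scc[8]=?)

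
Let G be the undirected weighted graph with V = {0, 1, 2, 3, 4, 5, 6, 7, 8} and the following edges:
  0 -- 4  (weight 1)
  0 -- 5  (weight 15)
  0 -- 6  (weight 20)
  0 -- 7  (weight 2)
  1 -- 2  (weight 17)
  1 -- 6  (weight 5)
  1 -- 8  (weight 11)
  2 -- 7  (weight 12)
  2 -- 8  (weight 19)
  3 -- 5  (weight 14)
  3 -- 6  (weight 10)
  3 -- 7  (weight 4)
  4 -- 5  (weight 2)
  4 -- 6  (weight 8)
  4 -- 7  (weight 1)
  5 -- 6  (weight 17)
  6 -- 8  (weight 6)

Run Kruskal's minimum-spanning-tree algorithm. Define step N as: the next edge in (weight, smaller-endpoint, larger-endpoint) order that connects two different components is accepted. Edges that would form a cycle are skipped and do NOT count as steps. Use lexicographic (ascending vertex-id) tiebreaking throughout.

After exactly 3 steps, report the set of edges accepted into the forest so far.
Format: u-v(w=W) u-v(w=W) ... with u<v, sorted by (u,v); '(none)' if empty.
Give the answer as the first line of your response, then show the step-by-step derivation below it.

0-4(w=1) 4-5(w=2) 4-7(w=1)

step 1: add edge 0-4 (w=1); MST = {0-4(w=1)}
step 2: add edge 4-7 (w=1); MST = {0-4(w=1) 4-7(w=1)}
step 3: add edge 4-5 (w=2); MST = {0-4(w=1) 4-5(w=2) 4-7(w=1)}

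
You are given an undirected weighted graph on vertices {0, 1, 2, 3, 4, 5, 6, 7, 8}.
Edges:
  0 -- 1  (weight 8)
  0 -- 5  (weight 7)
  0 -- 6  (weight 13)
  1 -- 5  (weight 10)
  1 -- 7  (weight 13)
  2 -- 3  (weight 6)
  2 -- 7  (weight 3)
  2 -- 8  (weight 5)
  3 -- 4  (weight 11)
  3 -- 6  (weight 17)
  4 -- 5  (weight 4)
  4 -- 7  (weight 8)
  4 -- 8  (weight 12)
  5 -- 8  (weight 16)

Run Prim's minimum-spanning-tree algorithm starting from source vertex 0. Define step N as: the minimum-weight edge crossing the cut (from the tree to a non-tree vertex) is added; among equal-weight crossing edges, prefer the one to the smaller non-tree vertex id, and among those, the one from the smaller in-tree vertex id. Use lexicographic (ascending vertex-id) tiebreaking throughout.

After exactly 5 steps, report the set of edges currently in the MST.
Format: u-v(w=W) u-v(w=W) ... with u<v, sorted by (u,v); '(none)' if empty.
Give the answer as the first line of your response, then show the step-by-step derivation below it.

0-1(w=8) 0-5(w=7) 2-7(w=3) 4-5(w=4) 4-7(w=8)

step 1: add edge 0-5 (w=7); MST = {0-5(w=7)}
step 2: add edge 4-5 (w=4); MST = {0-5(w=7) 4-5(w=4)}
step 3: add edge 0-1 (w=8); MST = {0-1(w=8) 0-5(w=7) 4-5(w=4)}
step 4: add edge 4-7 (w=8); MST = {0-1(w=8) 0-5(w=7) 4-5(w=4) 4-7(w=8)}
step 5: add edge 2-7 (w=3); MST = {0-1(w=8) 0-5(w=7) 2-7(w=3) 4-5(w=4) 4-7(w=8)}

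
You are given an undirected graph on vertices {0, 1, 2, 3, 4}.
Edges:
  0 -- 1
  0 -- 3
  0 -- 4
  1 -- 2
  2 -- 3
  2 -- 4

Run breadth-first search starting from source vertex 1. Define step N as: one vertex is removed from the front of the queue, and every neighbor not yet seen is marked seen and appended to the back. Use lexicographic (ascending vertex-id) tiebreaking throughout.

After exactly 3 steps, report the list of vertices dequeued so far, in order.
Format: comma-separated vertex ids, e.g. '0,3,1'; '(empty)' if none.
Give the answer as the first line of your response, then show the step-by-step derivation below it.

1,0,2

step 1: dequeue 1; queue=[0,2]; order=1
step 2: dequeue 0; queue=[2,3,4]; order=1,0
step 3: dequeue 2; queue=[3,4]; order=1,0,2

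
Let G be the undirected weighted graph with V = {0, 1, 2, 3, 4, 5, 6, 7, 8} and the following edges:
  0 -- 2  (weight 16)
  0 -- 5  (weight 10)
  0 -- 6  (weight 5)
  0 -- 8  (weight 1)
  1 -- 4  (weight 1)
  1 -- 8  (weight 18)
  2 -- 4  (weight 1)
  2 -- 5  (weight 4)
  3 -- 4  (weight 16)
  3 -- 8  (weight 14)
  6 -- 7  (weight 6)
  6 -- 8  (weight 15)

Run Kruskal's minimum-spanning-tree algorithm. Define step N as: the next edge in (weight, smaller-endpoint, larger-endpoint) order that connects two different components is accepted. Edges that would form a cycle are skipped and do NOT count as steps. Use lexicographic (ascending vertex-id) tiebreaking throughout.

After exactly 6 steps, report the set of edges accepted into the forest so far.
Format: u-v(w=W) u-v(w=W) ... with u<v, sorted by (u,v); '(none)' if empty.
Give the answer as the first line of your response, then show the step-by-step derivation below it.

0-6(w=5) 0-8(w=1) 1-4(w=1) 2-4(w=1) 2-5(w=4) 6-7(w=6)

step 1: add edge 0-8 (w=1); MST = {0-8(w=1)}
step 2: add edge 1-4 (w=1); MST = {0-8(w=1) 1-4(w=1)}
step 3: add edge 2-4 (w=1); MST = {0-8(w=1) 1-4(w=1) 2-4(w=1)}
step 4: add edge 2-5 (w=4); MST = {0-8(w=1) 1-4(w=1) 2-4(w=1) 2-5(w=4)}
step 5: add edge 0-6 (w=5); MST = {0-6(w=5) 0-8(w=1) 1-4(w=1) 2-4(w=1) 2-5(w=4)}
step 6: add edge 6-7 (w=6); MST = {0-6(w=5) 0-8(w=1) 1-4(w=1) 2-4(w=1) 2-5(w=4) 6-7(w=6)}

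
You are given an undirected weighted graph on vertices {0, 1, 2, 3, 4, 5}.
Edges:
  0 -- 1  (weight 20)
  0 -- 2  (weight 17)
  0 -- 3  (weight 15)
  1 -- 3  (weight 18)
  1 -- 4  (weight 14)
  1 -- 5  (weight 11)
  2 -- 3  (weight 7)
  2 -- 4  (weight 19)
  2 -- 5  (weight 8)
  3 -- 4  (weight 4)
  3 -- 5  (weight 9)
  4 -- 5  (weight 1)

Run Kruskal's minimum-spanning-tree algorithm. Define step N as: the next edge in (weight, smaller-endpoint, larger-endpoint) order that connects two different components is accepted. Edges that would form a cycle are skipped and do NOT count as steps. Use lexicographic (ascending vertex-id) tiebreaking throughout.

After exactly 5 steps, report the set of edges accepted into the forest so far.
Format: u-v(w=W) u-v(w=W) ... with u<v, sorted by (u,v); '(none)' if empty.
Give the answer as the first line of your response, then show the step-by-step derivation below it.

0-3(w=15) 1-5(w=11) 2-3(w=7) 3-4(w=4) 4-5(w=1)

step 1: add edge 4-5 (w=1); MST = {4-5(w=1)}
step 2: add edge 3-4 (w=4); MST = {3-4(w=4) 4-5(w=1)}
step 3: add edge 2-3 (w=7); MST = {2-3(w=7) 3-4(w=4) 4-5(w=1)}
step 4: add edge 1-5 (w=11); MST = {1-5(w=11) 2-3(w=7) 3-4(w=4) 4-5(w=1)}
step 5: add edge 0-3 (w=15); MST = {0-3(w=15) 1-5(w=11) 2-3(w=7) 3-4(w=4) 4-5(w=1)}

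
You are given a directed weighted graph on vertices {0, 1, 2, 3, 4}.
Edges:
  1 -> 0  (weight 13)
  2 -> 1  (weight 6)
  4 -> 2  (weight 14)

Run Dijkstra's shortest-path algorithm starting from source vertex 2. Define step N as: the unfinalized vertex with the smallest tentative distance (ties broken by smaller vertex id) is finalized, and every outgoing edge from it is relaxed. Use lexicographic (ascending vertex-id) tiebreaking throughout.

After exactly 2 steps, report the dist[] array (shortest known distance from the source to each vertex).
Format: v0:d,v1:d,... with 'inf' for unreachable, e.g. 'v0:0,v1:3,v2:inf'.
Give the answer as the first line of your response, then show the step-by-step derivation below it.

v0:19,v1:6,v2:0,v3:inf,v4:inf

step 1: dist = v0:inf,v1:6,v2:0,v3:inf,v4:inf
step 2: dist = v0:19,v1:6,v2:0,v3:inf,v4:inf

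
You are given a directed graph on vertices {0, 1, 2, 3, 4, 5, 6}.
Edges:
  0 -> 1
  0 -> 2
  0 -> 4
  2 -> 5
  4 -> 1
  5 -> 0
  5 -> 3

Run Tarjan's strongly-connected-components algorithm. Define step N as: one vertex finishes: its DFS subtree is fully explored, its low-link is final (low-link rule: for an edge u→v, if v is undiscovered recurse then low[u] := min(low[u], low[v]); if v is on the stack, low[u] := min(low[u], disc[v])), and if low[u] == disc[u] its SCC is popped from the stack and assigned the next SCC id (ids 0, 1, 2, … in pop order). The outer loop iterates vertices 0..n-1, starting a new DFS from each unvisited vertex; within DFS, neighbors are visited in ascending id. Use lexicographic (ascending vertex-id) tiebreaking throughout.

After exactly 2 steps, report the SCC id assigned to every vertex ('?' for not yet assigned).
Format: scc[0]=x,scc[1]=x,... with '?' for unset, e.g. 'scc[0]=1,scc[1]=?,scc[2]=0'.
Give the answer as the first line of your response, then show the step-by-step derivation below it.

scc[0]=?,scc[1]=0,scc[2]=?,scc[3]=1,scc[4]=?,scc[5]=?,scc[6]=?

step 1: low=(low[0]=0,low[1]=1,low[2]=?,low[3]=?,low[4]=?,low[5]=?,low[6]=?); scc=(scc[0]=?,scc[1]=0,scc[2]=?,scc[3]=?,scc[4]=?,scc[5]=?,scc[6]=?)
step 2: low=(low[0]=0,low[1]=1,low[2]=2,low[3]=4,low[4]=?,low[5]=0,low[6]=?); scc=(scc[0]=?,scc[1]=0,scc[2]=?,scc[3]=1,scc[4]=?,scc[5]=?,scc[6]=?)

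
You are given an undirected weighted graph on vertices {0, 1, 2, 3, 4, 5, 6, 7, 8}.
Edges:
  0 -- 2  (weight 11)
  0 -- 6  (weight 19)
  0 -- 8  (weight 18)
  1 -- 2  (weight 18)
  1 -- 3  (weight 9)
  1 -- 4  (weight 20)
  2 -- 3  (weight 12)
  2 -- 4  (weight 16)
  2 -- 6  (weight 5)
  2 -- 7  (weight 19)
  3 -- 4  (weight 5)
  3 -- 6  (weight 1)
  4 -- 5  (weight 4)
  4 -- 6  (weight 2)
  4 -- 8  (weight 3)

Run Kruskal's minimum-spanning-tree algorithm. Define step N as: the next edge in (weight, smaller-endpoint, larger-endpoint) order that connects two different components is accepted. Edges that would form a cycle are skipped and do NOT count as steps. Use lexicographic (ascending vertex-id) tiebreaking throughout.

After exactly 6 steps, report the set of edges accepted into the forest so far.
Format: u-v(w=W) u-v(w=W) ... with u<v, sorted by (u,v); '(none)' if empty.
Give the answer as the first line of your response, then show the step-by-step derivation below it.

1-3(w=9) 2-6(w=5) 3-6(w=1) 4-5(w=4) 4-6(w=2) 4-8(w=3)

step 1: add edge 3-6 (w=1); MST = {3-6(w=1)}
step 2: add edge 4-6 (w=2); MST = {3-6(w=1) 4-6(w=2)}
step 3: add edge 4-8 (w=3); MST = {3-6(w=1) 4-6(w=2) 4-8(w=3)}
step 4: add edge 4-5 (w=4); MST = {3-6(w=1) 4-5(w=4) 4-6(w=2) 4-8(w=3)}
step 5: add edge 2-6 (w=5); MST = {2-6(w=5) 3-6(w=1) 4-5(w=4) 4-6(w=2) 4-8(w=3)}
step 6: add edge 1-3 (w=9); MST = {1-3(w=9) 2-6(w=5) 3-6(w=1) 4-5(w=4) 4-6(w=2) 4-8(w=3)}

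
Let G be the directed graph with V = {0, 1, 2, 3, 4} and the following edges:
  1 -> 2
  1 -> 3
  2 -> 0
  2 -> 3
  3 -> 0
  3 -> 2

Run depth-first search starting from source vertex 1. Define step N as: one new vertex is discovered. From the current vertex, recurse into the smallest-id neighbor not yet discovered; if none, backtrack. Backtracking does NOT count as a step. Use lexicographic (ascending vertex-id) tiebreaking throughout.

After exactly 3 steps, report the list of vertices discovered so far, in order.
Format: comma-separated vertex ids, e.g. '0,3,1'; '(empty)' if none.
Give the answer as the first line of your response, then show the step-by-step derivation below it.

1,2,0

step 1: discover 1; path=1; order=1
step 2: discover 2; path=1>2; order=1,2
step 3: discover 0; path=1>2>0; order=1,2,0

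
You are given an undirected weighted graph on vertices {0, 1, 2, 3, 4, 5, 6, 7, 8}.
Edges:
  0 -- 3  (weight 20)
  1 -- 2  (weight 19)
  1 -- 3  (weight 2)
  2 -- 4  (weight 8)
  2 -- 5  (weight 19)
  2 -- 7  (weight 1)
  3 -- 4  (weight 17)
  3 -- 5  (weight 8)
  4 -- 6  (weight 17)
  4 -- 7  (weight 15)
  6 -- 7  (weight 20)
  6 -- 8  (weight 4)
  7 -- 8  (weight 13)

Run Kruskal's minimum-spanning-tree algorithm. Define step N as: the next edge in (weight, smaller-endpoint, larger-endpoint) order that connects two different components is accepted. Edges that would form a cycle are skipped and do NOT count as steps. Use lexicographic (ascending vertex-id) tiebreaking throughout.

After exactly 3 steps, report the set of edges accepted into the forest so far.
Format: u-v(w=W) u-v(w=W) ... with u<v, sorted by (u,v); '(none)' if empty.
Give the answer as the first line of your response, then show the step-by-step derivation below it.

1-3(w=2) 2-7(w=1) 6-8(w=4)

step 1: add edge 2-7 (w=1); MST = {2-7(w=1)}
step 2: add edge 1-3 (w=2); MST = {1-3(w=2) 2-7(w=1)}
step 3: add edge 6-8 (w=4); MST = {1-3(w=2) 2-7(w=1) 6-8(w=4)}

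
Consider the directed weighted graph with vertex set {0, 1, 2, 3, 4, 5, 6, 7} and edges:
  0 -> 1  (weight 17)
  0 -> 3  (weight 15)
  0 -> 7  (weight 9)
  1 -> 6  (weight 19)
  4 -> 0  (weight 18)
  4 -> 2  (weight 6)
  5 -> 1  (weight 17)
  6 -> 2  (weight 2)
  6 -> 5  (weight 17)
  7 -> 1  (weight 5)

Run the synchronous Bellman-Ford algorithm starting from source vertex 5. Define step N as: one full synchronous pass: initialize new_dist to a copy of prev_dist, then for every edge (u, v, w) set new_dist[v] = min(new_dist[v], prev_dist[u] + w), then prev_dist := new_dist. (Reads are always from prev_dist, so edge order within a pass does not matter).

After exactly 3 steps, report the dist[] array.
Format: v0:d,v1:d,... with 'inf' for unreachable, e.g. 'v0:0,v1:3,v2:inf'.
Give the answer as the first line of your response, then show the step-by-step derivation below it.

v0:inf,v1:17,v2:38,v3:inf,v4:inf,v5:0,v6:36,v7:inf

step 1: dist = v0:inf,v1:17,v2:inf,v3:inf,v4:inf,v5:0,v6:inf,v7:inf
step 2: dist = v0:inf,v1:17,v2:inf,v3:inf,v4:inf,v5:0,v6:36,v7:inf
step 3: dist = v0:inf,v1:17,v2:38,v3:inf,v4:inf,v5:0,v6:36,v7:inf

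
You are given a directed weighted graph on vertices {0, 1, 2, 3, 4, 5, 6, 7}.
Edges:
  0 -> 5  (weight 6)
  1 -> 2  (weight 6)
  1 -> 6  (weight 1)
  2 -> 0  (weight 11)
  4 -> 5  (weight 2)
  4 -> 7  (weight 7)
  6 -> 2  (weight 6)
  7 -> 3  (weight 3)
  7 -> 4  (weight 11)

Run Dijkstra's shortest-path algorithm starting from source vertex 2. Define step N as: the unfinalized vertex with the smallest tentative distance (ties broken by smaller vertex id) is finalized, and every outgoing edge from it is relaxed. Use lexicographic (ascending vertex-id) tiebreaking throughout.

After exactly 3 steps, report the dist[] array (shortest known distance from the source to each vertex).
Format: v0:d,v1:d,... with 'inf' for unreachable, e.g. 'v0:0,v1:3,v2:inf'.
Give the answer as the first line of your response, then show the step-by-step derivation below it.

v0:11,v1:inf,v2:0,v3:inf,v4:inf,v5:17,v6:inf,v7:inf

step 1: dist = v0:11,v1:inf,v2:0,v3:inf,v4:inf,v5:inf,v6:inf,v7:inf
step 2: dist = v0:11,v1:inf,v2:0,v3:inf,v4:inf,v5:17,v6:inf,v7:inf
step 3: dist = v0:11,v1:inf,v2:0,v3:inf,v4:inf,v5:17,v6:inf,v7:inf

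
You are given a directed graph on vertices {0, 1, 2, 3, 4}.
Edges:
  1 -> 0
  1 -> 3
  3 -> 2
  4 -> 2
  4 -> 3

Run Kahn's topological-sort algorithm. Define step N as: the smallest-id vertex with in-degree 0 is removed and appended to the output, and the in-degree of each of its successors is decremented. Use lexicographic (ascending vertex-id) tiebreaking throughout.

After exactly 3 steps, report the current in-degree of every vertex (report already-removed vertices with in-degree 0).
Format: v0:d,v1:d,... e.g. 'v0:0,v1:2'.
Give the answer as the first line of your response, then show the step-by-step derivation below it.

v0:0,v1:0,v2:1,v3:0,v4:0

step 1: output 1; order=[1]; indeg=(0,0,2,1,0)
step 2: output 0; order=[1,0]; indeg=(0,0,2,1,0)
step 3: output 4; order=[1,0,4]; indeg=(0,0,1,0,0)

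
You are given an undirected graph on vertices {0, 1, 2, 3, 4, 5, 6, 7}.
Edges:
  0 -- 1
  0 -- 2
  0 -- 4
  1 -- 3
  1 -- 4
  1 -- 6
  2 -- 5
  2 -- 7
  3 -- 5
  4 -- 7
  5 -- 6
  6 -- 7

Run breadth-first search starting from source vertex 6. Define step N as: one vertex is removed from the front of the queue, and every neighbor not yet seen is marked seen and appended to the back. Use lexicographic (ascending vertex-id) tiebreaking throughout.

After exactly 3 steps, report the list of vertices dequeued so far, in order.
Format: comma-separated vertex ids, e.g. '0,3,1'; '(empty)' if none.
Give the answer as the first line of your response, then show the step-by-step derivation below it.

6,1,5

step 1: dequeue 6; queue=[1,5,7]; order=6
step 2: dequeue 1; queue=[5,7,0,3,4]; order=6,1
step 3: dequeue 5; queue=[7,0,3,4,2]; order=6,1,5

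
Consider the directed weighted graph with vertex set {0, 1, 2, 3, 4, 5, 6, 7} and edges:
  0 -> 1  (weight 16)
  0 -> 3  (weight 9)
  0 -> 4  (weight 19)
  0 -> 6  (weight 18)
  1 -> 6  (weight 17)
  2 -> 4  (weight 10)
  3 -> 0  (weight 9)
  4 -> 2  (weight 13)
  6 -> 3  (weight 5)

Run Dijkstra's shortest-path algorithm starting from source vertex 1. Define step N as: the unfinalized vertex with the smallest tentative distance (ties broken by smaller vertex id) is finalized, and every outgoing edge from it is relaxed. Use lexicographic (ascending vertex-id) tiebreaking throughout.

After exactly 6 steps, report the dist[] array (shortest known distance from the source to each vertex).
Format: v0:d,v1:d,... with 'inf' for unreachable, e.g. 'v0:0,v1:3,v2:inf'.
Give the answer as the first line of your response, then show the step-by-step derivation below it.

v0:31,v1:0,v2:63,v3:22,v4:50,v5:inf,v6:17,v7:inf

step 1: dist = v0:inf,v1:0,v2:inf,v3:inf,v4:inf,v5:inf,v6:17,v7:inf
step 2: dist = v0:inf,v1:0,v2:inf,v3:22,v4:inf,v5:inf,v6:17,v7:inf
step 3: dist = v0:31,v1:0,v2:inf,v3:22,v4:inf,v5:inf,v6:17,v7:inf
step 4: dist = v0:31,v1:0,v2:inf,v3:22,v4:50,v5:inf,v6:17,v7:inf
step 5: dist = v0:31,v1:0,v2:63,v3:22,v4:50,v5:inf,v6:17,v7:inf
step 6: dist = v0:31,v1:0,v2:63,v3:22,v4:50,v5:inf,v6:17,v7:inf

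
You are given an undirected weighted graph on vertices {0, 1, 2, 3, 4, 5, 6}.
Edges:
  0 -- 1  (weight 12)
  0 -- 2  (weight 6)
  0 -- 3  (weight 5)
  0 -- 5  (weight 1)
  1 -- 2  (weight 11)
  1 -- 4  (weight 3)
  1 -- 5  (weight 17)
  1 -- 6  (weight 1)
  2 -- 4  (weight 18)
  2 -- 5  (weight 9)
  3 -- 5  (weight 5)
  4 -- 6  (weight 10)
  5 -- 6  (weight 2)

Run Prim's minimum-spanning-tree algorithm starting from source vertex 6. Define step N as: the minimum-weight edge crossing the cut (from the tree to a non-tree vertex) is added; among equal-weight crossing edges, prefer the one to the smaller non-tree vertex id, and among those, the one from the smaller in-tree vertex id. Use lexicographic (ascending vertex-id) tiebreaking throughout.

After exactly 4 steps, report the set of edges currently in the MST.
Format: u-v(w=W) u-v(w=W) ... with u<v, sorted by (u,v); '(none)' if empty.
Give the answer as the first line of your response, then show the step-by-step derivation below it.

0-5(w=1) 1-4(w=3) 1-6(w=1) 5-6(w=2)

step 1: add edge 1-6 (w=1); MST = {1-6(w=1)}
step 2: add edge 5-6 (w=2); MST = {1-6(w=1) 5-6(w=2)}
step 3: add edge 0-5 (w=1); MST = {0-5(w=1) 1-6(w=1) 5-6(w=2)}
step 4: add edge 1-4 (w=3); MST = {0-5(w=1) 1-4(w=3) 1-6(w=1) 5-6(w=2)}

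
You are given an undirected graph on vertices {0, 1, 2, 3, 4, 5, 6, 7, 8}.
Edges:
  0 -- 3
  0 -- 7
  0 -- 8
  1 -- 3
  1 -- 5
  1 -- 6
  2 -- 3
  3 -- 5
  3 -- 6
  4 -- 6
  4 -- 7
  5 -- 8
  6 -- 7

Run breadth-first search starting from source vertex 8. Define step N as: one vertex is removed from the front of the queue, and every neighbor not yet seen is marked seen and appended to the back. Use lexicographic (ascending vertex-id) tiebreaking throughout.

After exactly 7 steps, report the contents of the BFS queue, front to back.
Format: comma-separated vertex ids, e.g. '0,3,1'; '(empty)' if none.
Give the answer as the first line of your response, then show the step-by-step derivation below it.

6,4

step 1: dequeue 8; queue=[0,5]; order=8
step 2: dequeue 0; queue=[5,3,7]; order=8,0
step 3: dequeue 5; queue=[3,7,1]; order=8,0,5
step 4: dequeue 3; queue=[7,1,2,6]; order=8,0,5,3
step 5: dequeue 7; queue=[1,2,6,4]; order=8,0,5,3,7
step 6: dequeue 1; queue=[2,6,4]; order=8,0,5,3,7,1
step 7: dequeue 2; queue=[6,4]; order=8,0,5,3,7,1,2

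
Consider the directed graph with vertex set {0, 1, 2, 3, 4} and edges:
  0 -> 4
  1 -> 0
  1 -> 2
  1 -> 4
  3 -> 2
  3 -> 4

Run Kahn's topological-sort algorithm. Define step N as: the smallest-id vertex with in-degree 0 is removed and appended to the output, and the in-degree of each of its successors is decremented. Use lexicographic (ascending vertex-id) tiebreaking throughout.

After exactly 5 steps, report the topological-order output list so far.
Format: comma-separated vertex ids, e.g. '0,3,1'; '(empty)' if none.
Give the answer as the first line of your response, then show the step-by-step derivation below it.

1,0,3,2,4

step 1: output 1; order=[1]; indeg=(0,0,1,0,2)
step 2: output 0; order=[1,0]; indeg=(0,0,1,0,1)
step 3: output 3; order=[1,0,3]; indeg=(0,0,0,0,0)
step 4: output 2; order=[1,0,3,2]; indeg=(0,0,0,0,0)
step 5: output 4; order=[1,0,3,2,4]; indeg=(0,0,0,0,0)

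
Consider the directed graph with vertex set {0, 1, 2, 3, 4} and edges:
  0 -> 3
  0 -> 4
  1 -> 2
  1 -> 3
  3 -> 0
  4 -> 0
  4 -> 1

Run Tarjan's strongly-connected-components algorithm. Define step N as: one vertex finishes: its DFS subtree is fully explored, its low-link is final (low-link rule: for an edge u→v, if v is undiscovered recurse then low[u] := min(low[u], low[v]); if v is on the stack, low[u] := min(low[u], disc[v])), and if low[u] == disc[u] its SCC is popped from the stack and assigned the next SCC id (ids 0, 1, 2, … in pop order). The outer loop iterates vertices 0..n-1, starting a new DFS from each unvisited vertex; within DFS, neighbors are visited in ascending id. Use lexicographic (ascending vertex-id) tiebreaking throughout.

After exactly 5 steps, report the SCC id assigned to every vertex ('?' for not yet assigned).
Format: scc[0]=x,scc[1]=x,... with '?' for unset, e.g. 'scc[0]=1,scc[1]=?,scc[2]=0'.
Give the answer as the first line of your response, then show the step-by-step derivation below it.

scc[0]=1,scc[1]=1,scc[2]=0,scc[3]=1,scc[4]=1

step 1: low=(low[0]=0,low[1]=?,low[2]=?,low[3]=0,low[4]=?); scc=(scc[0]=?,scc[1]=?,scc[2]=?,scc[3]=?,scc[4]=?)
step 2: low=(low[0]=0,low[1]=3,low[2]=4,low[3]=0,low[4]=0); scc=(scc[0]=?,scc[1]=?,scc[2]=0,scc[3]=?,scc[4]=?)
step 3: low=(low[0]=0,low[1]=1,low[2]=4,low[3]=0,low[4]=0); scc=(scc[0]=?,scc[1]=?,scc[2]=0,scc[3]=?,scc[4]=?)
step 4: low=(low[0]=0,low[1]=1,low[2]=4,low[3]=0,low[4]=0); scc=(scc[0]=?,scc[1]=?,scc[2]=0,scc[3]=?,scc[4]=?)
step 5: low=(low[0]=0,low[1]=1,low[2]=4,low[3]=0,low[4]=0); scc=(scc[0]=1,scc[1]=1,scc[2]=0,scc[3]=1,scc[4]=1)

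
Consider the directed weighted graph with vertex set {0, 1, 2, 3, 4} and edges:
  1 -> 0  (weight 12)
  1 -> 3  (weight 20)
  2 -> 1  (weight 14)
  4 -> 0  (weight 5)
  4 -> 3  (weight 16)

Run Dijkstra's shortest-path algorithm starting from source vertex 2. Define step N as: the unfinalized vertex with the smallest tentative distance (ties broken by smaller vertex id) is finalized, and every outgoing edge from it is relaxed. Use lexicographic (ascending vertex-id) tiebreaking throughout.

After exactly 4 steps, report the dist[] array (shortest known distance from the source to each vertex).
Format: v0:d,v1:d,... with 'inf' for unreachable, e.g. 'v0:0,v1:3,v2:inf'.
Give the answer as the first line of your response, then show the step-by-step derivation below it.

v0:26,v1:14,v2:0,v3:34,v4:inf

step 1: dist = v0:inf,v1:14,v2:0,v3:inf,v4:inf
step 2: dist = v0:26,v1:14,v2:0,v3:34,v4:inf
step 3: dist = v0:26,v1:14,v2:0,v3:34,v4:inf
step 4: dist = v0:26,v1:14,v2:0,v3:34,v4:inf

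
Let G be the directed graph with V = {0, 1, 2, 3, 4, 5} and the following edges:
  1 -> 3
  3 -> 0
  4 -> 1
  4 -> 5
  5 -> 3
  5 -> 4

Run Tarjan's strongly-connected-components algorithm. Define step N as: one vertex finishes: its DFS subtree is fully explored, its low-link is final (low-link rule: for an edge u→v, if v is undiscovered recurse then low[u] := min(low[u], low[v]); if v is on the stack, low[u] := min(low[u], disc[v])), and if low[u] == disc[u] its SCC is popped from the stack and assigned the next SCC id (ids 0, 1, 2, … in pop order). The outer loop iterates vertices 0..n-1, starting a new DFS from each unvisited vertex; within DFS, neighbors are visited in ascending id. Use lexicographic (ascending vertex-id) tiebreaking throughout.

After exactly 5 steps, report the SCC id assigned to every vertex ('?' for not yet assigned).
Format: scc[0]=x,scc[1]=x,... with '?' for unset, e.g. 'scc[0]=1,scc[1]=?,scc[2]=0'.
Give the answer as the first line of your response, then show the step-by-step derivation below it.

scc[0]=0,scc[1]=2,scc[2]=3,scc[3]=1,scc[4]=?,scc[5]=?

step 1: low=(low[0]=0,low[1]=?,low[2]=?,low[3]=?,low[4]=?,low[5]=?); scc=(scc[0]=0,scc[1]=?,scc[2]=?,scc[3]=?,scc[4]=?,scc[5]=?)
step 2: low=(low[0]=0,low[1]=1,low[2]=?,low[3]=2,low[4]=?,low[5]=?); scc=(scc[0]=0,scc[1]=?,scc[2]=?,scc[3]=1,scc[4]=?,scc[5]=?)
step 3: low=(low[0]=0,low[1]=1,low[2]=?,low[3]=2,low[4]=?,low[5]=?); scc=(scc[0]=0,scc[1]=2,scc[2]=?,scc[3]=1,scc[4]=?,scc[5]=?)
step 4: low=(low[0]=0,low[1]=1,low[2]=3,low[3]=2,low[4]=?,low[5]=?); scc=(scc[0]=0,scc[1]=2,scc[2]=3,scc[3]=1,scc[4]=?,scc[5]=?)
step 5: low=(low[0]=0,low[1]=1,low[2]=3,low[3]=2,low[4]=4,low[5]=4); scc=(scc[0]=0,scc[1]=2,scc[2]=3,scc[3]=1,scc[4]=?,scc[5]=?)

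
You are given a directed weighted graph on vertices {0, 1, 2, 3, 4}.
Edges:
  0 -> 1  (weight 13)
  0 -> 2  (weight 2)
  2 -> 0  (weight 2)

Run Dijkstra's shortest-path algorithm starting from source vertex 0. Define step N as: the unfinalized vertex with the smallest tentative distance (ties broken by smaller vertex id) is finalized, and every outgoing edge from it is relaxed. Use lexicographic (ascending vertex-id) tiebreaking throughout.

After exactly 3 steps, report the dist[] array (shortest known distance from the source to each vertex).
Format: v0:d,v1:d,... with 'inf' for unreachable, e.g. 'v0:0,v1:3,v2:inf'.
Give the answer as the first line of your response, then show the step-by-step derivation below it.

v0:0,v1:13,v2:2,v3:inf,v4:inf

step 1: dist = v0:0,v1:13,v2:2,v3:inf,v4:inf
step 2: dist = v0:0,v1:13,v2:2,v3:inf,v4:inf
step 3: dist = v0:0,v1:13,v2:2,v3:inf,v4:inf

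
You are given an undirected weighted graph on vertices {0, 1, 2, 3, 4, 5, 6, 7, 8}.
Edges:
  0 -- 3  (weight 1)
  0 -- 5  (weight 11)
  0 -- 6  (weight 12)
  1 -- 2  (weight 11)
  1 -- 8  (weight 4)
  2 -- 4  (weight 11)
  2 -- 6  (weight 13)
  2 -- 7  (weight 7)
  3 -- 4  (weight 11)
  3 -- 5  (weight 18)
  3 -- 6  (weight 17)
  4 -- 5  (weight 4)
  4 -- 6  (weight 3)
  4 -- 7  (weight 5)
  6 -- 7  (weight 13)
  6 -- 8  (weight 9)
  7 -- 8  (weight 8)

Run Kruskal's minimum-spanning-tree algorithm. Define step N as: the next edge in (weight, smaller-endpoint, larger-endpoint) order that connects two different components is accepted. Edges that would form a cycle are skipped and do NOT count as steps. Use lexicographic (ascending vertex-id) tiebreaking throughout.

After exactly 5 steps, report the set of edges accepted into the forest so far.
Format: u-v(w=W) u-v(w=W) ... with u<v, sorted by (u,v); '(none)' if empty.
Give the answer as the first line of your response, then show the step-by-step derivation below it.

0-3(w=1) 1-8(w=4) 4-5(w=4) 4-6(w=3) 4-7(w=5)

step 1: add edge 0-3 (w=1); MST = {0-3(w=1)}
step 2: add edge 4-6 (w=3); MST = {0-3(w=1) 4-6(w=3)}
step 3: add edge 1-8 (w=4); MST = {0-3(w=1) 1-8(w=4) 4-6(w=3)}
step 4: add edge 4-5 (w=4); MST = {0-3(w=1) 1-8(w=4) 4-5(w=4) 4-6(w=3)}
step 5: add edge 4-7 (w=5); MST = {0-3(w=1) 1-8(w=4) 4-5(w=4) 4-6(w=3) 4-7(w=5)}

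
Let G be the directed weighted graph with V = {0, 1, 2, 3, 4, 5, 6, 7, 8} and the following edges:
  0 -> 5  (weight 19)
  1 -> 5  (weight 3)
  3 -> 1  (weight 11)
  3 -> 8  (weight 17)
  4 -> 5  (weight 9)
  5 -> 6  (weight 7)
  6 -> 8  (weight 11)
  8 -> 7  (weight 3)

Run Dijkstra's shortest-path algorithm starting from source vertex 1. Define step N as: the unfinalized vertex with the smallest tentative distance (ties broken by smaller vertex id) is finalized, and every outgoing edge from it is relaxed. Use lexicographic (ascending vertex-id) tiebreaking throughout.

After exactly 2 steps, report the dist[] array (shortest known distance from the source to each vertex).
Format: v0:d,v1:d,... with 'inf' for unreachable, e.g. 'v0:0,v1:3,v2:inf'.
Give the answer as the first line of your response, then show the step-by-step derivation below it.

v0:inf,v1:0,v2:inf,v3:inf,v4:inf,v5:3,v6:10,v7:inf,v8:inf

step 1: dist = v0:inf,v1:0,v2:inf,v3:inf,v4:inf,v5:3,v6:inf,v7:inf,v8:inf
step 2: dist = v0:inf,v1:0,v2:inf,v3:inf,v4:inf,v5:3,v6:10,v7:inf,v8:inf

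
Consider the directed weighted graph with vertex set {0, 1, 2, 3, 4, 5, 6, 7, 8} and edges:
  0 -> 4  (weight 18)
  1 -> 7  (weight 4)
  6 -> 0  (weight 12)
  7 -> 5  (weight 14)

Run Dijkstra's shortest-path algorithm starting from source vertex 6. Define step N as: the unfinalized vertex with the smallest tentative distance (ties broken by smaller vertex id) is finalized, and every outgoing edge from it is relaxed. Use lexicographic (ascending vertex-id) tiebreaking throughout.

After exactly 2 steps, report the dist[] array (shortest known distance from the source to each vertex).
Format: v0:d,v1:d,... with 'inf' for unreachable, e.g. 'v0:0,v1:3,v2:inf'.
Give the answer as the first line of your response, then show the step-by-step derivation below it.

v0:12,v1:inf,v2:inf,v3:inf,v4:30,v5:inf,v6:0,v7:inf,v8:inf

step 1: dist = v0:12,v1:inf,v2:inf,v3:inf,v4:inf,v5:inf,v6:0,v7:inf,v8:inf
step 2: dist = v0:12,v1:inf,v2:inf,v3:inf,v4:30,v5:inf,v6:0,v7:inf,v8:inf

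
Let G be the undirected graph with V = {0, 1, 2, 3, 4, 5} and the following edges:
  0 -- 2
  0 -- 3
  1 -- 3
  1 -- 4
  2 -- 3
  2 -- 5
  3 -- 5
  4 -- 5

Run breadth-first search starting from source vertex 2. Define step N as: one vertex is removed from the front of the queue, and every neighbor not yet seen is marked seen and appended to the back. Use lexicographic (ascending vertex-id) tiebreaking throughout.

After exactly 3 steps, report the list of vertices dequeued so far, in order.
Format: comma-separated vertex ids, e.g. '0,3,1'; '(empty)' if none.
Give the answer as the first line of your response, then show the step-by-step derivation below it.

2,0,3

step 1: dequeue 2; queue=[0,3,5]; order=2
step 2: dequeue 0; queue=[3,5]; order=2,0
step 3: dequeue 3; queue=[5,1]; order=2,0,3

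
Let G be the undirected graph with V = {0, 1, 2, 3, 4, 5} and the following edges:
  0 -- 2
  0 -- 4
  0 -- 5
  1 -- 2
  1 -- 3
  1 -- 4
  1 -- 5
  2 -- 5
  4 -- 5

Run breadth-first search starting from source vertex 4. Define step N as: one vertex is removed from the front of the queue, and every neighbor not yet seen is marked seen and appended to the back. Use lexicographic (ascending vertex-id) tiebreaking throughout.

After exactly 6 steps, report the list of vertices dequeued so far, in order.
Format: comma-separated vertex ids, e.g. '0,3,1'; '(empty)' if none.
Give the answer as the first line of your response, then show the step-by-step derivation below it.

4,0,1,5,2,3

step 1: dequeue 4; queue=[0,1,5]; order=4
step 2: dequeue 0; queue=[1,5,2]; order=4,0
step 3: dequeue 1; queue=[5,2,3]; order=4,0,1
step 4: dequeue 5; queue=[2,3]; order=4,0,1,5
step 5: dequeue 2; queue=[3]; order=4,0,1,5,2
step 6: dequeue 3; queue=[(empty)]; order=4,0,1,5,2,3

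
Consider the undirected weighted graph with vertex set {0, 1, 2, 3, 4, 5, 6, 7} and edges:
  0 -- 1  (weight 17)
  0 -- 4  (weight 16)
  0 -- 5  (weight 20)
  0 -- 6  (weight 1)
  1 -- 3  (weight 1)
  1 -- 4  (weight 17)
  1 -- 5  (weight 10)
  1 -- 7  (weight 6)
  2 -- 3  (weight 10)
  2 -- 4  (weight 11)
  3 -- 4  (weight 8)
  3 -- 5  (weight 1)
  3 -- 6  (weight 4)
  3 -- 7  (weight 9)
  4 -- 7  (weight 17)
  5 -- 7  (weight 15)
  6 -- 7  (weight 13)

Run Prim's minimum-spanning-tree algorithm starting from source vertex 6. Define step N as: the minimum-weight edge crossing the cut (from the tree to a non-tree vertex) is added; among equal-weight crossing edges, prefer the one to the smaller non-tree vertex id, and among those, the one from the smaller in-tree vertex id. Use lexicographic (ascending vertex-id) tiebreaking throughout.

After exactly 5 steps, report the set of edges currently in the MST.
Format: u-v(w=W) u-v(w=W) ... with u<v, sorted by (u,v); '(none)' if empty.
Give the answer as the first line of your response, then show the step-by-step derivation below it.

0-6(w=1) 1-3(w=1) 1-7(w=6) 3-5(w=1) 3-6(w=4)

step 1: add edge 0-6 (w=1); MST = {0-6(w=1)}
step 2: add edge 3-6 (w=4); MST = {0-6(w=1) 3-6(w=4)}
step 3: add edge 1-3 (w=1); MST = {0-6(w=1) 1-3(w=1) 3-6(w=4)}
step 4: add edge 3-5 (w=1); MST = {0-6(w=1) 1-3(w=1) 3-5(w=1) 3-6(w=4)}
step 5: add edge 1-7 (w=6); MST = {0-6(w=1) 1-3(w=1) 1-7(w=6) 3-5(w=1) 3-6(w=4)}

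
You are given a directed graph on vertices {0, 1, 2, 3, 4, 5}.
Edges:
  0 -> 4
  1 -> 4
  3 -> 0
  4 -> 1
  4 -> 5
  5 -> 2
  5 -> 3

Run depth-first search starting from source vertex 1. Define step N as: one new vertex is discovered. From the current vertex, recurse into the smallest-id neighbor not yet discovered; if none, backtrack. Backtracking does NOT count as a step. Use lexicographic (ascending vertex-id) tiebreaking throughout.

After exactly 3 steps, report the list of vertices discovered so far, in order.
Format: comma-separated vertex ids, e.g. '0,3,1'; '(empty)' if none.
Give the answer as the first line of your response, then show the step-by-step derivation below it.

1,4,5

step 1: discover 1; path=1; order=1
step 2: discover 4; path=1>4; order=1,4
step 3: discover 5; path=1>4>5; order=1,4,5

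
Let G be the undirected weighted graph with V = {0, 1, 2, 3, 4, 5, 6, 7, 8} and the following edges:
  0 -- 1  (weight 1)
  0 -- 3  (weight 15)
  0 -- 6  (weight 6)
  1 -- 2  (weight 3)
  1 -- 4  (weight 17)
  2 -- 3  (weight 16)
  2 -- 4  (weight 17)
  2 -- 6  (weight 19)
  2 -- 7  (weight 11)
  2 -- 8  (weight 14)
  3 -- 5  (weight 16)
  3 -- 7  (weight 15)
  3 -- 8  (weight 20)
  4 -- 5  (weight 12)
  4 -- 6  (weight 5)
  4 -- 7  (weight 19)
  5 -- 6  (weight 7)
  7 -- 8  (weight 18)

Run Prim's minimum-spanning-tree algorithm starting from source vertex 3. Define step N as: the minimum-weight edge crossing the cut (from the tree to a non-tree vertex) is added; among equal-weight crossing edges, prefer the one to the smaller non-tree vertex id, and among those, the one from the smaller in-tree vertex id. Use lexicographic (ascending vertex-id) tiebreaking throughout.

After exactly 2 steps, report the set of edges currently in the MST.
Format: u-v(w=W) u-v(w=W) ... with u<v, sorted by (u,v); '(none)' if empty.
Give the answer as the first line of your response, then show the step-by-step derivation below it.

0-1(w=1) 0-3(w=15)

step 1: add edge 0-3 (w=15); MST = {0-3(w=15)}
step 2: add edge 0-1 (w=1); MST = {0-1(w=1) 0-3(w=15)}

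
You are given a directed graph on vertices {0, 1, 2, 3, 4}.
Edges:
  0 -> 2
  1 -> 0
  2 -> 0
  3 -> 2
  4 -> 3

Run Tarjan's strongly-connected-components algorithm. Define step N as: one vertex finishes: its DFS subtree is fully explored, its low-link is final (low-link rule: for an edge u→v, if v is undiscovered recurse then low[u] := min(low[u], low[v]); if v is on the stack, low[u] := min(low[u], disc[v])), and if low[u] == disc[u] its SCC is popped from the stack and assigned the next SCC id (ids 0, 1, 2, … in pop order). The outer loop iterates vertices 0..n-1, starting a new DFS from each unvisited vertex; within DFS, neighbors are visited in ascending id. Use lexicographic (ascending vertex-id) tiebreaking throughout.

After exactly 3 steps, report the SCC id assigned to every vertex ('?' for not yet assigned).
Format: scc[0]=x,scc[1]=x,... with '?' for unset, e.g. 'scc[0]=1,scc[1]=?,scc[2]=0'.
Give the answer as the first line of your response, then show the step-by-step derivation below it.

scc[0]=0,scc[1]=1,scc[2]=0,scc[3]=?,scc[4]=?

step 1: low=(low[0]=0,low[1]=?,low[2]=0,low[3]=?,low[4]=?); scc=(scc[0]=?,scc[1]=?,scc[2]=?,scc[3]=?,scc[4]=?)
step 2: low=(low[0]=0,low[1]=?,low[2]=0,low[3]=?,low[4]=?); scc=(scc[0]=0,scc[1]=?,scc[2]=0,scc[3]=?,scc[4]=?)
step 3: low=(low[0]=0,low[1]=2,low[2]=0,low[3]=?,low[4]=?); scc=(scc[0]=0,scc[1]=1,scc[2]=0,scc[3]=?,scc[4]=?)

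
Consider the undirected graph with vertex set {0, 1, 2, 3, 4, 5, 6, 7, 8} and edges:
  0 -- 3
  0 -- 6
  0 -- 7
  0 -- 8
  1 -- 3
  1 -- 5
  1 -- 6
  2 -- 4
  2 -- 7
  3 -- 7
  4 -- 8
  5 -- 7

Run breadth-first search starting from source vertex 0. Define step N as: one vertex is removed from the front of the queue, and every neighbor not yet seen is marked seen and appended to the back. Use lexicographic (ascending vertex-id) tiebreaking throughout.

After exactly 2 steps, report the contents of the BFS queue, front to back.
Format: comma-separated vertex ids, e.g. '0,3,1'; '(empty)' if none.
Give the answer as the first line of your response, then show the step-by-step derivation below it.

6,7,8,1

step 1: dequeue 0; queue=[3,6,7,8]; order=0
step 2: dequeue 3; queue=[6,7,8,1]; order=0,3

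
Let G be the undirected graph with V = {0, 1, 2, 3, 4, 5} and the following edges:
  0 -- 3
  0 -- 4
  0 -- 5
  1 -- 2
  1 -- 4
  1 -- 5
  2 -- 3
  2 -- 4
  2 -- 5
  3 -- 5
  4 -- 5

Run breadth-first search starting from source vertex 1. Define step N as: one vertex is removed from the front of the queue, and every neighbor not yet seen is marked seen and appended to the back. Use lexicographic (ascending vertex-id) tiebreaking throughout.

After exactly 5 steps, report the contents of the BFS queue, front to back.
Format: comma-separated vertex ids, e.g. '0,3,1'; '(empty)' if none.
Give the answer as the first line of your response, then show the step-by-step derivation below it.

0

step 1: dequeue 1; queue=[2,4,5]; order=1
step 2: dequeue 2; queue=[4,5,3]; order=1,2
step 3: dequeue 4; queue=[5,3,0]; order=1,2,4
step 4: dequeue 5; queue=[3,0]; order=1,2,4,5
step 5: dequeue 3; queue=[0]; order=1,2,4,5,3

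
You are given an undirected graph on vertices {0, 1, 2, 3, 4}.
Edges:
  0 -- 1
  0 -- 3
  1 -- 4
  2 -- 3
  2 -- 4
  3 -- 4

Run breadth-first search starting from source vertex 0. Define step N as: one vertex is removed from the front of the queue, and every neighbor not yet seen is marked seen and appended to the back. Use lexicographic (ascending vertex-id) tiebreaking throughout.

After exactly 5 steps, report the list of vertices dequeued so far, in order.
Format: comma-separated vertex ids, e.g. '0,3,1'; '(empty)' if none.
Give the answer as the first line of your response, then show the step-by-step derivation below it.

0,1,3,4,2

step 1: dequeue 0; queue=[1,3]; order=0
step 2: dequeue 1; queue=[3,4]; order=0,1
step 3: dequeue 3; queue=[4,2]; order=0,1,3
step 4: dequeue 4; queue=[2]; order=0,1,3,4
step 5: dequeue 2; queue=[(empty)]; order=0,1,3,4,2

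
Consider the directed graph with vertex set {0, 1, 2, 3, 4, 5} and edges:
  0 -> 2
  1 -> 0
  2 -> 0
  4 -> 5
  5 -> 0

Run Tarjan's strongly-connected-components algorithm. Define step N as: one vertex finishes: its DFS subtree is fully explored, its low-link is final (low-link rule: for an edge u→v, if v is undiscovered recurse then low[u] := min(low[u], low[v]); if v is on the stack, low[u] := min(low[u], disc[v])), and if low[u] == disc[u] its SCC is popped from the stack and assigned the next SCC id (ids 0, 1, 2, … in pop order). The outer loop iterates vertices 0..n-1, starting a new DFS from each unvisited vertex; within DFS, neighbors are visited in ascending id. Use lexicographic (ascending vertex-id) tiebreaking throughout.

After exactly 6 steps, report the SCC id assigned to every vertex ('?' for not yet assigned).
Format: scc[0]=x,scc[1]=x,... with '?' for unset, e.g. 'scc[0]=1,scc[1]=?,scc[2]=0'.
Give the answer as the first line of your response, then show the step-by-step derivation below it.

scc[0]=0,scc[1]=1,scc[2]=0,scc[3]=2,scc[4]=4,scc[5]=3

step 1: low=(low[0]=0,low[1]=?,low[2]=0,low[3]=?,low[4]=?,low[5]=?); scc=(scc[0]=?,scc[1]=?,scc[2]=?,scc[3]=?,scc[4]=?,scc[5]=?)
step 2: low=(low[0]=0,low[1]=?,low[2]=0,low[3]=?,low[4]=?,low[5]=?); scc=(scc[0]=0,scc[1]=?,scc[2]=0,scc[3]=?,scc[4]=?,scc[5]=?)
step 3: low=(low[0]=0,low[1]=2,low[2]=0,low[3]=?,low[4]=?,low[5]=?); scc=(scc[0]=0,scc[1]=1,scc[2]=0,scc[3]=?,scc[4]=?,scc[5]=?)
step 4: low=(low[0]=0,low[1]=2,low[2]=0,low[3]=3,low[4]=?,low[5]=?); scc=(scc[0]=0,scc[1]=1,scc[2]=0,scc[3]=2,scc[4]=?,scc[5]=?)
step 5: low=(low[0]=0,low[1]=2,low[2]=0,low[3]=3,low[4]=4,low[5]=5); scc=(scc[0]=0,scc[1]=1,scc[2]=0,scc[3]=2,scc[4]=?,scc[5]=3)
step 6: low=(low[0]=0,low[1]=2,low[2]=0,low[3]=3,low[4]=4,low[5]=5); scc=(scc[0]=0,scc[1]=1,scc[2]=0,scc[3]=2,scc[4]=4,scc[5]=3)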